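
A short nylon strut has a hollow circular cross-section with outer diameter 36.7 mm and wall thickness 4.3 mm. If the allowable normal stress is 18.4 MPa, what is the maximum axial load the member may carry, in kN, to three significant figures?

8.05 kN

A = 437.7 mm².
P_max = σ_allow · A = 18.4 · 437.7 = 8053 N = 8.053 kN.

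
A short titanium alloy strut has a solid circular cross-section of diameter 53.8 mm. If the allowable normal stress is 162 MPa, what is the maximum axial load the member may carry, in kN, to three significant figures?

A = 2273 mm².
P_max = σ_allow · A = 162 · 2273 = 368300 N = 368.3 kN.

368 kN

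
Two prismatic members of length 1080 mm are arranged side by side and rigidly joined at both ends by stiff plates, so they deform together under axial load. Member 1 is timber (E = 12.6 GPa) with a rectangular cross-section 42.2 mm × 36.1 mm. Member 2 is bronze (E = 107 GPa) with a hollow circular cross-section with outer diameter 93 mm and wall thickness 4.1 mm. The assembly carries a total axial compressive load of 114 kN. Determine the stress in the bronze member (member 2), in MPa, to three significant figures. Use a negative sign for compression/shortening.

A_1 = 1523 mm².
A_2 = 1145 mm².
Equal strain + equilibrium ⇒ each member carries load in proportion to AE: A₁E₁ = 19200000 N, A₂E₂ = 122500000 N, ΣAE = 141700000 N.
σ₂ = P·E₂/ΣAE = -114000·107000/141700000 = -86.07 MPa.

-86.1 MPa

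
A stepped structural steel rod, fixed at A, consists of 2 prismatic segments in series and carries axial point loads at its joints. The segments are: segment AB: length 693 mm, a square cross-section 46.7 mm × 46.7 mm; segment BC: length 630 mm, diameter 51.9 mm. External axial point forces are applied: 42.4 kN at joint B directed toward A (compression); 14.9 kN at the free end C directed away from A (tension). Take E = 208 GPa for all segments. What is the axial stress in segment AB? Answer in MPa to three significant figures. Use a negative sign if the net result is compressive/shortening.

-12.6 MPa

Internal axial forces (sectioning from the free end, tension +): N_BC = 14.9 kN, N_AB = -27.5 kN.
A_AB = 2181 mm².
σ_AB = N_AB/A_AB = -27500/2181 = -12.61 MPa.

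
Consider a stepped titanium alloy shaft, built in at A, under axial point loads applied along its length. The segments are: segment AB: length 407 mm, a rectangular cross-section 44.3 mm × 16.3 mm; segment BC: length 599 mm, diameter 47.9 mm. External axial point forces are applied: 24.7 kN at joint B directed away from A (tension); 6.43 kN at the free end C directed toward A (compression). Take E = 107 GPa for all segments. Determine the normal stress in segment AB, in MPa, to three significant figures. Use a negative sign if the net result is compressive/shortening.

Internal axial forces (sectioning from the free end, tension +): N_BC = -6.43 kN, N_AB = 18.27 kN.
A_AB = 722.1 mm².
σ_AB = N_AB/A_AB = 18270/722.1 = 25.3 MPa.

25.3 MPa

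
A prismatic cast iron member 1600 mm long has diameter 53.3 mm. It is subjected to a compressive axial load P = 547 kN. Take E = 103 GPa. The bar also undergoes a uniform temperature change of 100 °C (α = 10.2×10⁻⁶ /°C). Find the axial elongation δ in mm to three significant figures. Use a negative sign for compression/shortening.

A = 2231 mm².
δ_mech = NL/(AE) = -547000·1600/(2231·103000) = -3.808 mm.
δ_thermal = αLΔT = 10.2e-6·1600·100 = 1.632 mm.
δ = δ_mech + δ_thermal = -2.176 mm.

-2.18 mm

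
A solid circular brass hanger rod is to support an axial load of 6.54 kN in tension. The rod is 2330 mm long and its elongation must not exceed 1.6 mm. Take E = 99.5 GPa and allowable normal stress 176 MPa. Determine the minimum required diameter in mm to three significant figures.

Required area A ≥ P/σ_allow = 6540/176 = 37.16 mm².
For a solid circular section, d ≥ √(4A/π) = 6.878 mm.
Elongation limit: A ≥ PL/(Eδ_allow) = 6540·2330/(99500·1.6) = 95.72 mm² ⇒ d ≥ 11.04 mm.
The elongation limit governs.

11.0 mm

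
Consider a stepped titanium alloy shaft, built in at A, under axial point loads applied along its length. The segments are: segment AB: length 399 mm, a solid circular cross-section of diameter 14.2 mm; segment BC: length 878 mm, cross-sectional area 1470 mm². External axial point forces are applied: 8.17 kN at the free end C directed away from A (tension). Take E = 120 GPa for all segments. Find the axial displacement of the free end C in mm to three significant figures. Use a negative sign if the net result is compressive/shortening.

Internal axial forces (sectioning from the free end, tension +): N_BC = 8.17 kN, N_AB = 8.17 kN.
A_AB = 158.4 mm².
δ_AB = 8170·399/(158.4·120000) = 0.1715 mm
δ_BC = 8170·878/(1470·120000) = 0.04066 mm
δ = Σδ_i = 0.2122 mm.

0.212 mm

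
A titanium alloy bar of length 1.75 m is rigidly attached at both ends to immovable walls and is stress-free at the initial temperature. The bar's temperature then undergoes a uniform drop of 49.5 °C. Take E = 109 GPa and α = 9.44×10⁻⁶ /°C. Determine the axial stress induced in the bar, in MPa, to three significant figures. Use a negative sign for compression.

50.9 MPa

Free thermal expansion αLΔT = 9.44e-6 · 1750 · -49.5 = -0.8177 mm.
The walls impose strain ε = −(-0.8177)/1750 = 4.6728e-04; σ = Eε = 109000 · 4.6728e-04 = 50.93 MPa.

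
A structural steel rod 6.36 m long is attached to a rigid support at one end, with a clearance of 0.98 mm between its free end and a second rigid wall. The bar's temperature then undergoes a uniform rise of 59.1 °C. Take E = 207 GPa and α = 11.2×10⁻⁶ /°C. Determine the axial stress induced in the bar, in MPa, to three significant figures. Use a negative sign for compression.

Free thermal expansion αLΔT = 11.2e-6 · 6360 · 59.1 = 4.21 mm.
The walls engage after the gap closes; constrained expansion = 4.21 − 0.98 = 3.23 mm.
The walls impose strain ε = −(3.23)/6360 = -5.0783e-04; σ = Eε = 207000 · -5.0783e-04 = -105.1 MPa.

-105 MPa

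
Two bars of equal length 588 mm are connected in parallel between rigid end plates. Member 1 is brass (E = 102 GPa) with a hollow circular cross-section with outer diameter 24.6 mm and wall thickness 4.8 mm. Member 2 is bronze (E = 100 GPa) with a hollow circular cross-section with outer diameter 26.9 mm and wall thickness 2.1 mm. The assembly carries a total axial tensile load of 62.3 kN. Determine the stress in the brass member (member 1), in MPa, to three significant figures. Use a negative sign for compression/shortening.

136 MPa

A_1 = 298.6 mm².
A_2 = 163.6 mm².
Equal strain + equilibrium ⇒ each member carries load in proportion to AE: A₁E₁ = 30450000 N, A₂E₂ = 16360000 N, ΣAE = 46820000 N.
σ₁ = P·E₁/ΣAE = 62300·102000/46820000 = 135.7 MPa.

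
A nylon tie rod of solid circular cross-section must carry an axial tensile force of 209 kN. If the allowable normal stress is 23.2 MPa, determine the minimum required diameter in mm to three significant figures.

Required area A ≥ P/σ_allow = 209000/23.2 = 9009 mm².
For a solid circular section, d ≥ √(4A/π) = 107.1 mm.

107 mm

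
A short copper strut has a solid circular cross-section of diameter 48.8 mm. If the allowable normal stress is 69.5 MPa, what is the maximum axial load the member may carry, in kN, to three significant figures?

A = 1870 mm².
P_max = σ_allow · A = 69.5 · 1870 = 130000 N = 130 kN.

130 kN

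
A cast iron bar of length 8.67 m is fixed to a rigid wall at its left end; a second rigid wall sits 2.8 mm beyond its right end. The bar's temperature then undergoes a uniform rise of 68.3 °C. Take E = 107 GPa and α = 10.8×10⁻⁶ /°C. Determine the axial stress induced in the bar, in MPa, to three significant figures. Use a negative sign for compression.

Free thermal expansion αLΔT = 10.8e-6 · 8670 · 68.3 = 6.395 mm.
The walls engage after the gap closes; constrained expansion = 6.395 − 2.8 = 3.595 mm.
The walls impose strain ε = −(3.595)/8670 = -4.1469e-04; σ = Eε = 107000 · -4.1469e-04 = -44.37 MPa.

-44.4 MPa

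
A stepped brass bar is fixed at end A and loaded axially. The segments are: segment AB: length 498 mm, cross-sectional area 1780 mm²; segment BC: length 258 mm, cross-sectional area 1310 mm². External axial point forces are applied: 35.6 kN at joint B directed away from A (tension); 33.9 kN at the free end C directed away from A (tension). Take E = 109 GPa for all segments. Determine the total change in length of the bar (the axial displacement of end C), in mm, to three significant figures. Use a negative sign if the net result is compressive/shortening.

Internal axial forces (sectioning from the free end, tension +): N_BC = 33.9 kN, N_AB = 69.5 kN.
δ_AB = 69500·498/(1780·109000) = 0.1784 mm
δ_BC = 33900·258/(1310·109000) = 0.06125 mm
δ = Σδ_i = 0.2396 mm.

0.240 mm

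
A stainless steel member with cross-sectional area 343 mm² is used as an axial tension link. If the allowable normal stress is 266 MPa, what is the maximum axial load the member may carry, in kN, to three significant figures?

P_max = σ_allow · A = 266 · 343 = 91240 N = 91.24 kN.

91.2 kN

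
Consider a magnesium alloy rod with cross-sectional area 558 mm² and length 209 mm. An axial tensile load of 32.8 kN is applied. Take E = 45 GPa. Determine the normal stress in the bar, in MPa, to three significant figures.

σ = N/A = 32800/558 = 58.78 MPa.

58.8 MPa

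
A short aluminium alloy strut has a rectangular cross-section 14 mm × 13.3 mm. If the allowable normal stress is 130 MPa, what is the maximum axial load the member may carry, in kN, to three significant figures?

A = 186.2 mm².
P_max = σ_allow · A = 130 · 186.2 = 24210 N = 24.21 kN.

24.2 kN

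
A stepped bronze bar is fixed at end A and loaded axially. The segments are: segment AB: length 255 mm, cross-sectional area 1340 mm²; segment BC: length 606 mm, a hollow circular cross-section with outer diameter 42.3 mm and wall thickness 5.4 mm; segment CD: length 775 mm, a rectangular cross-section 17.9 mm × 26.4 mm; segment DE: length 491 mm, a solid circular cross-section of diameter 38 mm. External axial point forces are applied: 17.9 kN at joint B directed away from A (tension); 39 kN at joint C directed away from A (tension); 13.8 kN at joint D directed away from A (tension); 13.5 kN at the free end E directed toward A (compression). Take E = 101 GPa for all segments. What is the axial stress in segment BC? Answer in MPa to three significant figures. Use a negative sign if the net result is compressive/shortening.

Internal axial forces (sectioning from the free end, tension +): N_DE = -13.5 kN, N_CD = 0.3 kN, N_BC = 39.3 kN, N_AB = 57.2 kN.
A_BC = 626 mm².
σ_BC = N_BC/A_BC = 39300/626 = 62.78 MPa.

62.8 MPa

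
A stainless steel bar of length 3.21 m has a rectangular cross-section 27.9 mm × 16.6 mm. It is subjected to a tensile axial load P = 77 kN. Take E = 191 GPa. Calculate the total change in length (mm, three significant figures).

A = 463.1 mm².
δ_mech = NL/(AE) = 77000·3210/(463.1·191000) = 2.794 mm.

2.79 mm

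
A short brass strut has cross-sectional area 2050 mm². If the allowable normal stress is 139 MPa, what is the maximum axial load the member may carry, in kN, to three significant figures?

P_max = σ_allow · A = 139 · 2050 = 285000 N = 284.9 kN.

285 kN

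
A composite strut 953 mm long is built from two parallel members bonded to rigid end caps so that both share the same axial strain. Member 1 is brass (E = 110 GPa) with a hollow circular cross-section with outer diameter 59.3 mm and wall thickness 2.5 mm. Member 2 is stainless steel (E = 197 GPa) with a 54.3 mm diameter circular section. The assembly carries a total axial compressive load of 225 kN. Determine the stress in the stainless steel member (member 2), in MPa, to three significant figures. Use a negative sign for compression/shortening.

-87.7 MPa

A_1 = 446.1 mm².
A_2 = 2316 mm².
Equal strain + equilibrium ⇒ each member carries load in proportion to AE: A₁E₁ = 49070000 N, A₂E₂ = 456200000 N, ΣAE = 505300000 N.
σ₂ = P·E₂/ΣAE = -225000·197000/505300000 = -87.72 MPa.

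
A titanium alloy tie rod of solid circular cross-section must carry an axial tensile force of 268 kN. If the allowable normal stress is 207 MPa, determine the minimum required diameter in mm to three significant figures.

40.6 mm

Required area A ≥ P/σ_allow = 268000/207 = 1295 mm².
For a solid circular section, d ≥ √(4A/π) = 40.6 mm.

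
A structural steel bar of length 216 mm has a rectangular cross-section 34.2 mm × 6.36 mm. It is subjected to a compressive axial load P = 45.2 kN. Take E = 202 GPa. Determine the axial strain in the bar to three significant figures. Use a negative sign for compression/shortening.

A = 217.5 mm².
σ = N/A = -207.8 MPa; ε = σ/E = -207.8/202000 = -1.029e-03.

-0.00103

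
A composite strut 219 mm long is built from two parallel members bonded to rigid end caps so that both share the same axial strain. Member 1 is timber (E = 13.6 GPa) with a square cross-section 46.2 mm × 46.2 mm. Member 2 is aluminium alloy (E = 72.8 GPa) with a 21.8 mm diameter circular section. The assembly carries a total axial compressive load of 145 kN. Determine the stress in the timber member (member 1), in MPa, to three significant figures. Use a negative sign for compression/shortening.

-35.1 MPa

A_1 = 2134 mm².
A_2 = 373.3 mm².
Equal strain + equilibrium ⇒ each member carries load in proportion to AE: A₁E₁ = 29030000 N, A₂E₂ = 27170000 N, ΣAE = 56200000 N.
σ₁ = P·E₁/ΣAE = -145000·13600/56200000 = -35.09 MPa.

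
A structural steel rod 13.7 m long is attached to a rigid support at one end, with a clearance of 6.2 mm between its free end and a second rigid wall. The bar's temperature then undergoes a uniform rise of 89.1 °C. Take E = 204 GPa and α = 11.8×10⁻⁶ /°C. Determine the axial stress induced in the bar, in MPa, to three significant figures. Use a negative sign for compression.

Free thermal expansion αLΔT = 11.8e-6 · 13700 · 89.1 = 14.4 mm.
The walls engage after the gap closes; constrained expansion = 14.4 − 6.2 = 8.204 mm.
The walls impose strain ε = −(8.204)/13700 = -5.9883e-04; σ = Eε = 204000 · -5.9883e-04 = -122.2 MPa.

-122 MPa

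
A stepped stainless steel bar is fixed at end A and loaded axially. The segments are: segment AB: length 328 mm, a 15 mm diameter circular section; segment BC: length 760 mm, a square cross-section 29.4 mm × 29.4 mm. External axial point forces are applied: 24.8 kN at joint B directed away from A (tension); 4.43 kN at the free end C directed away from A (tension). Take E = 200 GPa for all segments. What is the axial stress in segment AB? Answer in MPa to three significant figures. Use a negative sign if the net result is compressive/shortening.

Internal axial forces (sectioning from the free end, tension +): N_BC = 4.43 kN, N_AB = 29.23 kN.
A_AB = 176.7 mm².
σ_AB = N_AB/A_AB = 29230/176.7 = 165.4 MPa.

165 MPa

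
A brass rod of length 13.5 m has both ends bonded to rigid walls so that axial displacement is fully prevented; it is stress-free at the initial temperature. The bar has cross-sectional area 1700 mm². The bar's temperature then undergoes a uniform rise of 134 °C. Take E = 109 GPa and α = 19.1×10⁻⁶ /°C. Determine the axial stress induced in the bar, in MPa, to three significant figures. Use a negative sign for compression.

Free thermal expansion αLΔT = 19.1e-6 · 13500 · 134 = 34.55 mm.
The walls impose strain ε = −(34.55)/13500 = -2.5594e-03; σ = Eε = 109000 · -2.5594e-03 = -279 MPa.

-279 MPa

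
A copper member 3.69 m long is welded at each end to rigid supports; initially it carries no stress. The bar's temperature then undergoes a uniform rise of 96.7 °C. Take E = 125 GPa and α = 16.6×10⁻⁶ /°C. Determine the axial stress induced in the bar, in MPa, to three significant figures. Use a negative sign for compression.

Free thermal expansion αLΔT = 16.6e-6 · 3690 · 96.7 = 5.923 mm.
The walls impose strain ε = −(5.923)/3690 = -1.6052e-03; σ = Eε = 125000 · -1.6052e-03 = -200.7 MPa.

-201 MPa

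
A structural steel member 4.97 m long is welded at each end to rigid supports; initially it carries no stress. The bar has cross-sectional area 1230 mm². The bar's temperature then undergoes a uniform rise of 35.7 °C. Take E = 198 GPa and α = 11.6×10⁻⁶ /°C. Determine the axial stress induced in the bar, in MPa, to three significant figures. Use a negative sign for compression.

Free thermal expansion αLΔT = 11.6e-6 · 4970 · 35.7 = 2.058 mm.
The walls impose strain ε = −(2.058)/4970 = -4.1412e-04; σ = Eε = 198000 · -4.1412e-04 = -82 MPa.

-82.0 MPa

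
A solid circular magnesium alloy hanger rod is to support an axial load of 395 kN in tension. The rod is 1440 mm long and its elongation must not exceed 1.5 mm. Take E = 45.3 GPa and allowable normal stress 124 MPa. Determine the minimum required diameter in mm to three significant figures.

Required area A ≥ P/σ_allow = 395000/124 = 3185 mm².
For a solid circular section, d ≥ √(4A/π) = 63.69 mm.
Elongation limit: A ≥ PL/(Eδ_allow) = 395000·1440/(45300·1.5) = 8371 mm² ⇒ d ≥ 103.2 mm.
The elongation limit governs.

103 mm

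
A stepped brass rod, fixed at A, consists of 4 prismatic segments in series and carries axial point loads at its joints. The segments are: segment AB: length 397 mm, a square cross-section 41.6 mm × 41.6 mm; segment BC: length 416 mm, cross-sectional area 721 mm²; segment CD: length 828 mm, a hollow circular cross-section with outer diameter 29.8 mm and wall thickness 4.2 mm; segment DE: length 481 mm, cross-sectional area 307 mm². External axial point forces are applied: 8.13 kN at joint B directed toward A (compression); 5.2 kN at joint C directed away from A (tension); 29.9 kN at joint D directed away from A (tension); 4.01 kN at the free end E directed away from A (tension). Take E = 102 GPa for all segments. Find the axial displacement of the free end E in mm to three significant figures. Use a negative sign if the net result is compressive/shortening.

1.17 mm

Internal axial forces (sectioning from the free end, tension +): N_DE = 4.01 kN, N_CD = 33.91 kN, N_BC = 39.11 kN, N_AB = 30.98 kN.
A_AB = 1731 mm².
A_CD = 337.8 mm².
δ_AB = 30980·397/(1731·102000) = 0.06968 mm
δ_BC = 39110·416/(721·102000) = 0.2212 mm
δ_CD = 33910·828/(337.8·102000) = 0.8149 mm
δ_DE = 4010·481/(307·102000) = 0.0616 mm
δ = Σδ_i = 1.167 mm.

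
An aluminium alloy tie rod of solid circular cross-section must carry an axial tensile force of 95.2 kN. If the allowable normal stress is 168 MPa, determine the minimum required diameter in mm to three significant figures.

Required area A ≥ P/σ_allow = 95200/168 = 566.7 mm².
For a solid circular section, d ≥ √(4A/π) = 26.86 mm.

26.9 mm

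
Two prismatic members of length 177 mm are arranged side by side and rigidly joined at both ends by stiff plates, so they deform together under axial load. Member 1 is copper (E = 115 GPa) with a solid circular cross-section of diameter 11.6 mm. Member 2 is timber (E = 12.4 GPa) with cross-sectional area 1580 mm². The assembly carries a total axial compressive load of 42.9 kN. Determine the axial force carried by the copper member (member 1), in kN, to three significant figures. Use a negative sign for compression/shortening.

A_1 = 105.7 mm².
Equal strain + equilibrium ⇒ each member carries load in proportion to AE: A₁E₁ = 12150000 N, A₂E₂ = 19590000 N, ΣAE = 31750000 N.
F₁ = P·A₁E₁/ΣAE = -42900·12150000/31750000 = -16420 N.

-16.4 kN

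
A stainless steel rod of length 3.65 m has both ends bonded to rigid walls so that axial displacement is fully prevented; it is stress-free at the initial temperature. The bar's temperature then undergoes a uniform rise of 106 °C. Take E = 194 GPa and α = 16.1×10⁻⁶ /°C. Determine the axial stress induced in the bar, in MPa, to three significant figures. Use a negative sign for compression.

-331 MPa

Free thermal expansion αLΔT = 16.1e-6 · 3650 · 106 = 6.229 mm.
The walls impose strain ε = −(6.229)/3650 = -1.7066e-03; σ = Eε = 194000 · -1.7066e-03 = -331.1 MPa.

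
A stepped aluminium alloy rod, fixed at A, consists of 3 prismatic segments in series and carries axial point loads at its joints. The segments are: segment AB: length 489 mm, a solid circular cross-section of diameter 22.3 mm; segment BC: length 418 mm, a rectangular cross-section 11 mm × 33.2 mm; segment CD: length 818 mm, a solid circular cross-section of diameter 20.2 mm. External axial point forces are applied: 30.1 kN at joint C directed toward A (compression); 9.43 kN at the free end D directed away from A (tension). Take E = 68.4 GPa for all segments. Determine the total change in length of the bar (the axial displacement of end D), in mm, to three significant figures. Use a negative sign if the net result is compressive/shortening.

-0.372 mm

Internal axial forces (sectioning from the free end, tension +): N_CD = 9.43 kN, N_BC = -20.67 kN, N_AB = -20.67 kN.
A_AB = 390.6 mm².
A_BC = 365.2 mm².
A_CD = 320.5 mm².
δ_AB = -20670·489/(390.6·68400) = -0.3783 mm
δ_BC = -20670·418/(365.2·68400) = -0.3459 mm
δ_CD = 9430·818/(320.5·68400) = 0.3519 mm
δ = Σδ_i = -0.3723 mm.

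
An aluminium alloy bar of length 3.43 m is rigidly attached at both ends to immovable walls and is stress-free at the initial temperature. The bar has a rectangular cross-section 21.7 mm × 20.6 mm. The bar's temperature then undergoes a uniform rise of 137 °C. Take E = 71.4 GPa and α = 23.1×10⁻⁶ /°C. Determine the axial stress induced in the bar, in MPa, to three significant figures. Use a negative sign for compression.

-226 MPa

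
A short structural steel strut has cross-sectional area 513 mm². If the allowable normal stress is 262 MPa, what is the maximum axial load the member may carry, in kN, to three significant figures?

P_max = σ_allow · A = 262 · 513 = 134400 N = 134.4 kN.

134 kN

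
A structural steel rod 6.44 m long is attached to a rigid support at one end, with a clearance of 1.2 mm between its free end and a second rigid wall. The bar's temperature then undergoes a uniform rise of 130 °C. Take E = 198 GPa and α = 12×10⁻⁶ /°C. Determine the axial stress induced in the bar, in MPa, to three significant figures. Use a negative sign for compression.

-272 MPa

Free thermal expansion αLΔT = 12e-6 · 6440 · 130 = 10.05 mm.
The walls engage after the gap closes; constrained expansion = 10.05 − 1.2 = 8.846 mm.
The walls impose strain ε = −(8.846)/6440 = -1.3737e-03; σ = Eε = 198000 · -1.3737e-03 = -272 MPa.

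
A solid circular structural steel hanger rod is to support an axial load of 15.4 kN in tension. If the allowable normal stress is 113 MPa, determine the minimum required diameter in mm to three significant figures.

Required area A ≥ P/σ_allow = 15400/113 = 136.3 mm².
For a solid circular section, d ≥ √(4A/π) = 13.17 mm.

13.2 mm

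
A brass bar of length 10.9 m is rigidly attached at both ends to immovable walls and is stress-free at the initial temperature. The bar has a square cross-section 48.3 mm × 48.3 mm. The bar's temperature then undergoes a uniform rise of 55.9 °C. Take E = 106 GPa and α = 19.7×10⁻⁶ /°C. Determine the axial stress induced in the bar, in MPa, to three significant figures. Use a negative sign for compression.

Free thermal expansion αLΔT = 19.7e-6 · 10900 · 55.9 = 12 mm.
The walls impose strain ε = −(12)/10900 = -1.1012e-03; σ = Eε = 106000 · -1.1012e-03 = -116.7 MPa.

-117 MPa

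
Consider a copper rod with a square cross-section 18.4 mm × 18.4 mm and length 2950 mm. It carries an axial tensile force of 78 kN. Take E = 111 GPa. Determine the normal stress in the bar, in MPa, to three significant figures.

A = 338.6 mm².
σ = N/A = 78000/338.6 = 230.4 MPa.

230 MPa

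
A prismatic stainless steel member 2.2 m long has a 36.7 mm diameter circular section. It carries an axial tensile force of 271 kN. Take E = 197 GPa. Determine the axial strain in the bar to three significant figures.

A = 1058 mm².
σ = N/A = 256.2 MPa; ε = σ/E = 256.2/197000 = 1.300e-03.

0.00130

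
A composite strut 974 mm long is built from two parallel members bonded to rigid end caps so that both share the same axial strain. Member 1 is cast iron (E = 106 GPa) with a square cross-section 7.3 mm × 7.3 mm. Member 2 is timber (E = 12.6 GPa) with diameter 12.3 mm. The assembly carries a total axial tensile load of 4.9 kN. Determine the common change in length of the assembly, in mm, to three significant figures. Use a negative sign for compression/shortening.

0.668 mm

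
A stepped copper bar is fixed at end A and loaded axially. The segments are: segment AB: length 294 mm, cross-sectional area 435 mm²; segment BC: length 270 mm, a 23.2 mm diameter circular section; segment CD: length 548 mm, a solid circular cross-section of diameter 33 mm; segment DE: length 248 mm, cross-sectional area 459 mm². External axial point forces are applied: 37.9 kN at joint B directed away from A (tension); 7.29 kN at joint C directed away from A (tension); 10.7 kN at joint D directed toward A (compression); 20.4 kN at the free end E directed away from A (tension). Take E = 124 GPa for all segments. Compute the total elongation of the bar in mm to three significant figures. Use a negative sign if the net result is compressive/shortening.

0.526 mm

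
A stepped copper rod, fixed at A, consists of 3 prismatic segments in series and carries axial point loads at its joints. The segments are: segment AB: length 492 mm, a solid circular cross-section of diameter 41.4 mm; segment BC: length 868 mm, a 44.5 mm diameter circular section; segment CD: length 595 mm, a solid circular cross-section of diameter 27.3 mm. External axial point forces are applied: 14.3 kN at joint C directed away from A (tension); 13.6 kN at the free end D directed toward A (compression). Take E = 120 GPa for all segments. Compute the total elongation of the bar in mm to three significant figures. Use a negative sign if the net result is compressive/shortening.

-0.110 mm

Internal axial forces (sectioning from the free end, tension +): N_CD = -13.6 kN, N_BC = 0.7 kN, N_AB = 0.7 kN.
A_AB = 1346 mm².
A_BC = 1555 mm².
A_CD = 585.3 mm².
δ_AB = 700·492/(1346·120000) = 0.002132 mm
δ_BC = 700·868/(1555·120000) = 0.003256 mm
δ_CD = -13600·595/(585.3·120000) = -0.1152 mm
δ = Σδ_i = -0.1098 mm.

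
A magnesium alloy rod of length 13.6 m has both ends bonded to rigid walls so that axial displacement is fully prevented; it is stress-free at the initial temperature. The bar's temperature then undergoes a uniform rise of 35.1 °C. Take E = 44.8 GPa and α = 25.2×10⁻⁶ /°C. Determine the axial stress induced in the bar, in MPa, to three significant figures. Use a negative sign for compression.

-39.6 MPa

Free thermal expansion αLΔT = 25.2e-6 · 13600 · 35.1 = 12.03 mm.
The walls impose strain ε = −(12.03)/13600 = -8.8452e-04; σ = Eε = 44800 · -8.8452e-04 = -39.63 MPa.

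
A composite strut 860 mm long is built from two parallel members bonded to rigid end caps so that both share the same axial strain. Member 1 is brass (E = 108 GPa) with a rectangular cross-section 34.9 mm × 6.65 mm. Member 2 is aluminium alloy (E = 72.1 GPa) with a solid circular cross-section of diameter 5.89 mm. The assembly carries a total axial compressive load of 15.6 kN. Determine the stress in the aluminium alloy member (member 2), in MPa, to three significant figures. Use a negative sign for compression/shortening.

A_1 = 232.1 mm².
A_2 = 27.25 mm².
Equal strain + equilibrium ⇒ each member carries load in proportion to AE: A₁E₁ = 25070000 N, A₂E₂ = 1965000 N, ΣAE = 27030000 N.
σ₂ = P·E₂/ΣAE = -15600·72100/27030000 = -41.61 MPa.

-41.6 MPa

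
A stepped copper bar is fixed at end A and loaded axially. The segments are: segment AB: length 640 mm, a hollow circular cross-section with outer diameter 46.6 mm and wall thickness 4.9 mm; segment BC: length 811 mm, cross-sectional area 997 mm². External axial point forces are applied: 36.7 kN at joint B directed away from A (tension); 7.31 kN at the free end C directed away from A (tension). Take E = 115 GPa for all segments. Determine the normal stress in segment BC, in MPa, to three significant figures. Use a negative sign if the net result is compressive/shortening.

7.33 MPa

Internal axial forces (sectioning from the free end, tension +): N_BC = 7.31 kN, N_AB = 44.01 kN.
σ_BC = N_BC/A_BC = 7310/997 = 7.332 MPa.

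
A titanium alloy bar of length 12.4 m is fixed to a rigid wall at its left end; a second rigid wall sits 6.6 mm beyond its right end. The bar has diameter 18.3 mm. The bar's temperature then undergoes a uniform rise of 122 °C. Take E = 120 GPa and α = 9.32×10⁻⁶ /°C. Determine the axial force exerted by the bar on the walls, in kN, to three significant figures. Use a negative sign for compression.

Free thermal expansion αLΔT = 9.32e-6 · 12400 · 122 = 14.1 mm.
The walls engage after the gap closes; constrained expansion = 14.1 − 6.6 = 7.499 mm.
The walls impose strain ε = −(7.499)/12400 = -6.0478e-04; σ = Eε = 120000 · -6.0478e-04 = -72.57 MPa.
Wall reaction R = σ·A = -72.57·263 = -19090 N = -19.09 kN.

-19.1 kN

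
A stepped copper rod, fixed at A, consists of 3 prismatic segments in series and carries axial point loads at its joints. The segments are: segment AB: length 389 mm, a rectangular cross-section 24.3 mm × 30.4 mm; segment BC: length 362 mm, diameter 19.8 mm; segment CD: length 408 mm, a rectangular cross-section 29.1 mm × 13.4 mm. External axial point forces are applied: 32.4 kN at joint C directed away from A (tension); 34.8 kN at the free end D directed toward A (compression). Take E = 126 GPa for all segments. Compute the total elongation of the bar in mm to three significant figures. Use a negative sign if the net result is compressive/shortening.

Internal axial forces (sectioning from the free end, tension +): N_CD = -34.8 kN, N_BC = -2.4 kN, N_AB = -2.4 kN.
A_AB = 738.7 mm².
A_BC = 307.9 mm².
A_CD = 389.9 mm².
δ_AB = -2400·389/(738.7·126000) = -0.01003 mm
δ_BC = -2400·362/(307.9·126000) = -0.02239 mm
δ_CD = -34800·408/(389.9·126000) = -0.289 mm
δ = Σδ_i = -0.3214 mm.

-0.321 mm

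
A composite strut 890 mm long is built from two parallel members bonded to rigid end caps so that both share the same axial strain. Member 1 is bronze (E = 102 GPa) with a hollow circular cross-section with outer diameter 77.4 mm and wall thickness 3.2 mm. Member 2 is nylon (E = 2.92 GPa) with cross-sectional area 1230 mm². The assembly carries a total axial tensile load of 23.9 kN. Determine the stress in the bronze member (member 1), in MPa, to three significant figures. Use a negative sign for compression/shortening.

30.6 MPa

A_1 = 745.9 mm².
Equal strain + equilibrium ⇒ each member carries load in proportion to AE: A₁E₁ = 76090000 N, A₂E₂ = 3592000 N, ΣAE = 79680000 N.
σ₁ = P·E₁/ΣAE = 23900·102000/79680000 = 30.6 MPa.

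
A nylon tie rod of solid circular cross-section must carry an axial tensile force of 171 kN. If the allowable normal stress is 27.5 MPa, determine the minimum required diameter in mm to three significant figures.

Required area A ≥ P/σ_allow = 171000/27.5 = 6218 mm².
For a solid circular section, d ≥ √(4A/π) = 88.98 mm.

89.0 mm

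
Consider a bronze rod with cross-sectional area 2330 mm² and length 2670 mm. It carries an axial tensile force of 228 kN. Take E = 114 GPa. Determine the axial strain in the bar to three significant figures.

8.58e-04

σ = N/A = 97.85 MPa; ε = σ/E = 97.85/114000 = 8.584e-04.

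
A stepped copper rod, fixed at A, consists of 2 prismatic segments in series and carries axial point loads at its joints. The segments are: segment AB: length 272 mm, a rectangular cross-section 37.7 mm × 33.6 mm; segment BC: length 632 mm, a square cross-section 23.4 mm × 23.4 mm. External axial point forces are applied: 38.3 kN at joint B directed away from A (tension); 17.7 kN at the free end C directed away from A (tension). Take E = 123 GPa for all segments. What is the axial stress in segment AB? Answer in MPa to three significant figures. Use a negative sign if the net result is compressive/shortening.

Internal axial forces (sectioning from the free end, tension +): N_BC = 17.7 kN, N_AB = 56 kN.
A_AB = 1267 mm².
σ_AB = N_AB/A_AB = 56000/1267 = 44.21 MPa.

44.2 MPa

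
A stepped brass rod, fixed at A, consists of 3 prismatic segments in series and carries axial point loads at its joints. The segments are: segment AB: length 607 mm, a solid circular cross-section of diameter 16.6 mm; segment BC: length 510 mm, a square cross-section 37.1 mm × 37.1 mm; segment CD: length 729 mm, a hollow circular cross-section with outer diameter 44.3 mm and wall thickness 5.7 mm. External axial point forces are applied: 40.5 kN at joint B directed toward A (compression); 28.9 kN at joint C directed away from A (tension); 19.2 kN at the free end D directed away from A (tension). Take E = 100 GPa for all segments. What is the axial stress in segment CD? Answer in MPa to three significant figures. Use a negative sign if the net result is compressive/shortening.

Internal axial forces (sectioning from the free end, tension +): N_CD = 19.2 kN, N_BC = 48.1 kN, N_AB = 7.6 kN.
A_CD = 691.2 mm².
σ_CD = N_CD/A_CD = 19200/691.2 = 27.78 MPa.

27.8 MPa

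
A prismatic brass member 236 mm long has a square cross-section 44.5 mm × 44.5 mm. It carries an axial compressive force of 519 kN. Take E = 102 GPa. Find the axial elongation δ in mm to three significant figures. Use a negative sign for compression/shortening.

A = 1980 mm².
δ_mech = NL/(AE) = -519000·236/(1980·102000) = -0.6064 mm.

-0.606 mm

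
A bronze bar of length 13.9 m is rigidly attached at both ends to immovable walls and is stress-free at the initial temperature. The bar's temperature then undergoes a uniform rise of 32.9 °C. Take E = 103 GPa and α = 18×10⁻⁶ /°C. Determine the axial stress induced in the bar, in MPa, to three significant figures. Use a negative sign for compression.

-61.0 MPa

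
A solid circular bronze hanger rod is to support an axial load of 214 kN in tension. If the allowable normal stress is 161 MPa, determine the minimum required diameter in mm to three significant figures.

41.1 mm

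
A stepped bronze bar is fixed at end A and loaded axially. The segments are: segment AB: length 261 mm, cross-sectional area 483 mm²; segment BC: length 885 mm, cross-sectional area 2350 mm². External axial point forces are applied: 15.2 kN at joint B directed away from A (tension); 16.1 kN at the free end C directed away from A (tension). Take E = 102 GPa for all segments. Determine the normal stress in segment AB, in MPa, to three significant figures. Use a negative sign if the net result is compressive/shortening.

64.8 MPa

Internal axial forces (sectioning from the free end, tension +): N_BC = 16.1 kN, N_AB = 31.3 kN.
σ_AB = N_AB/A_AB = 31300/483 = 64.8 MPa.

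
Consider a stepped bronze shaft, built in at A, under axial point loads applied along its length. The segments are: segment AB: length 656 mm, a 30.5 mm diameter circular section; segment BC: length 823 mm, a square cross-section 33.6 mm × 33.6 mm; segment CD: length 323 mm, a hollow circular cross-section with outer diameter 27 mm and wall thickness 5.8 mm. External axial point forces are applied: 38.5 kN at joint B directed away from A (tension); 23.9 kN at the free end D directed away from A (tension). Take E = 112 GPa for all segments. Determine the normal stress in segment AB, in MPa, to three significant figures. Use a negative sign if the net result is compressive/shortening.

Internal axial forces (sectioning from the free end, tension +): N_CD = 23.9 kN, N_BC = 23.9 kN, N_AB = 62.4 kN.
A_AB = 730.6 mm².
σ_AB = N_AB/A_AB = 62400/730.6 = 85.41 MPa.

85.4 MPa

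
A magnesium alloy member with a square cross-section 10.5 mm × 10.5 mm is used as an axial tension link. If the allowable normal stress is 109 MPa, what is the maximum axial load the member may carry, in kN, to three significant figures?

A = 110.2 mm².
P_max = σ_allow · A = 109 · 110.2 = 12020 N = 12.02 kN.

12.0 kN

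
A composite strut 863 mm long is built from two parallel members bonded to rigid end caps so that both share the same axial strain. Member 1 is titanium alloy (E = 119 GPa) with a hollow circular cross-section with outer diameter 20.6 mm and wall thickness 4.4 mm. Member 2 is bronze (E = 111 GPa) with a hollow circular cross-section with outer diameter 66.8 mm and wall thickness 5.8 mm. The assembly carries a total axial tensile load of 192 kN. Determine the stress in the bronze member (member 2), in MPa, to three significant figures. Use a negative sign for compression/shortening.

A_1 = 223.9 mm².
A_2 = 1111 mm².
Equal strain + equilibrium ⇒ each member carries load in proportion to AE: A₁E₁ = 26650000 N, A₂E₂ = 123400000 N, ΣAE = 150000000 N.
σ₂ = P·E₂/ΣAE = 192000·111000/150000000 = 142.1 MPa.

142 MPa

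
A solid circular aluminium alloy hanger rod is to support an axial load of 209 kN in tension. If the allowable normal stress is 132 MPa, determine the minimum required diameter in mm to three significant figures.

Required area A ≥ P/σ_allow = 209000/132 = 1583 mm².
For a solid circular section, d ≥ √(4A/π) = 44.9 mm.

44.9 mm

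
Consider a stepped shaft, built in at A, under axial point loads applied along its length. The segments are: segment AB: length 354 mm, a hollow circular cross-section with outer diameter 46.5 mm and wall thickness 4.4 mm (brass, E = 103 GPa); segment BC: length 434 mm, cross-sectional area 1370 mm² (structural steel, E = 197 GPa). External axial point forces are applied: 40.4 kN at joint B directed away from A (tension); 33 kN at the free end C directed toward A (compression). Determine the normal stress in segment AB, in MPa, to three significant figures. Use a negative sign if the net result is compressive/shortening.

12.7 MPa

Internal axial forces (sectioning from the free end, tension +): N_BC = -33 kN, N_AB = 7.4 kN.
A_AB = 581.9 mm².
σ_AB = N_AB/A_AB = 7400/581.9 = 12.72 MPa.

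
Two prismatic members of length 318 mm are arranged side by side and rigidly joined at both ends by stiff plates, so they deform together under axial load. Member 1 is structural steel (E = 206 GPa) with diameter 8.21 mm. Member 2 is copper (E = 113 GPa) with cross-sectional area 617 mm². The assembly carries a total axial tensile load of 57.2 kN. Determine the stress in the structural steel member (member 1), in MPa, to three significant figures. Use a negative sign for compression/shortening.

A_1 = 52.94 mm².
Equal strain + equilibrium ⇒ each member carries load in proportion to AE: A₁E₁ = 10910000 N, A₂E₂ = 69720000 N, ΣAE = 80630000 N.
σ₁ = P·E₁/ΣAE = 57200·206000/80630000 = 146.1 MPa.

146 MPa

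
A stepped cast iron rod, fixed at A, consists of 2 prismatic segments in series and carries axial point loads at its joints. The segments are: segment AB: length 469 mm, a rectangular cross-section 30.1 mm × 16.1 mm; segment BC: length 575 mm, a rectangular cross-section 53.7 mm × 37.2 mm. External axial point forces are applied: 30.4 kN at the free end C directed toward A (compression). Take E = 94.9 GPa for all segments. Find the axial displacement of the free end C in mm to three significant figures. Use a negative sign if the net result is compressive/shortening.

Internal axial forces (sectioning from the free end, tension +): N_BC = -30.4 kN, N_AB = -30.4 kN.
A_AB = 484.6 mm².
A_BC = 1998 mm².
δ_AB = -30400·469/(484.6·94900) = -0.31 mm
δ_BC = -30400·575/(1998·94900) = -0.09221 mm
δ = Σδ_i = -0.4022 mm.

-0.402 mm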